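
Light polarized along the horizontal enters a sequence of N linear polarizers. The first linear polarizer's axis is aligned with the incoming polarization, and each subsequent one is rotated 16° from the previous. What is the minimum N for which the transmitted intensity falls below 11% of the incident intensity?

First polarizer is aligned with the polarization: full transmission.
Each further stage multiplies by cos²(16°) = 0.924.
After N polarizers: T = 0.924^(N−1). Require T < 0.11 ⇒ N−1 > ln(0.11)/ln(0.924) = 27.93, so N−1 ≥ 28 and N = 29.
Check: N=29 gives T = 0.1094 < 0.11; N=28 gives T = 0.1184.

N = 29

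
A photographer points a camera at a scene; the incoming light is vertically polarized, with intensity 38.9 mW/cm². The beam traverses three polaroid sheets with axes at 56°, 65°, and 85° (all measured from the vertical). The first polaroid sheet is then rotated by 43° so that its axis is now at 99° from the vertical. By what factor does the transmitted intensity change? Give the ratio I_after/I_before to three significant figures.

I_new/I_old ≈ 0.0551

Before rotation:
I₁ = I₀ cos²(56° − 0°) = I₀ cos²(56°) = 0.3127 I₀.
I₂ = I₁ cos²(65° − 56°) = 0.3127 I₀ · cos²(9°) = 0.305 I₀.
I₃ = I₂ cos²(85° − 65°) = 0.305 I₀ · cos²(20°) = 0.2694 I₀.
After rotation:
I₁ = I₀ cos²(99° − 0°) = I₀ cos²(81°) = 0.02447 I₀.
I₂ = I₁ cos²(65° − 99°) = 0.02447 I₀ · cos²(34°) = 0.01682 I₀.
I₃ = I₂ cos²(85° − 65°) = 0.01682 I₀ · cos²(20°) = 0.01485 I₀.
Ratio = 0.01485 / 0.2694 = 0.05514.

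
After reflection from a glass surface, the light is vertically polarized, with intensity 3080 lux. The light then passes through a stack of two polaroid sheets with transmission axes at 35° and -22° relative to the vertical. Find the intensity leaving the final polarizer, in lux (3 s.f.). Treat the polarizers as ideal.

I ≈ 613 lux

By Malus's law, I₁ = 3080 lux · cos²(35°) = 2067 lux.
I₂ = I₁ · cos²(57°) = 2067 · 0.2966 = 613.1 lux.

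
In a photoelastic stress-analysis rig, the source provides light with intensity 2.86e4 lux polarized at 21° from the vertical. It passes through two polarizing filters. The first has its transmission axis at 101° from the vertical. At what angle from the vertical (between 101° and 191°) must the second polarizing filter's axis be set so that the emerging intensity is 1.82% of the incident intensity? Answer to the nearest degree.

θ ≈ 140°

I₁ = I₀ cos²(101° − 21°) = I₀ cos²(80°) = 0.03015 I₀.
Need I₂/I₀ = 0.0182, so cos²(θ − 101°) = 0.0182 / 0.03015 = 0.6036.
θ − 101° = arccos(√0.6036) = 39.0°, giving θ ≈ 101 + 39.0 = 140.0°.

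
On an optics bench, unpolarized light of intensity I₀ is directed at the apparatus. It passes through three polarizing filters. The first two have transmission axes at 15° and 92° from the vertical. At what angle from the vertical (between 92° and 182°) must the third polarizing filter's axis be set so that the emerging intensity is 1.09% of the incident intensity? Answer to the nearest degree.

Unpolarized light through the first polarizer → I₁ = ½ I₀, now polarized at 15°.
I₂ = I₁ cos²(92° − 15°) = 0.5 I₀ · cos²(77°) = 0.0253 I₀.
Need I₃/I₀ = 0.0109, so cos²(θ − 92°) = 0.0109 / 0.0253 = 0.4308.
θ − 92° = arccos(√0.4308) = 49.0°, giving θ ≈ 92 + 49.0 = 141.0°.

θ ≈ 141°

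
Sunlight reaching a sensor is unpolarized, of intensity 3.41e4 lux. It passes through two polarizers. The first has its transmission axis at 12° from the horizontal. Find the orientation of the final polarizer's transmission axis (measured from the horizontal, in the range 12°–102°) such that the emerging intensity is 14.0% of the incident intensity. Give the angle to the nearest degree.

Unpolarized light through the first polarizer → I₁ = ½ I₀, now polarized at 12°.
Need I₂/I₀ = 0.14, so cos²(θ − 12°) = 0.14 / 0.5 = 0.28.
θ − 12° = arccos(√0.28) = 58.1°, giving θ ≈ 12 + 58.1 = 70.1°.

θ ≈ 70°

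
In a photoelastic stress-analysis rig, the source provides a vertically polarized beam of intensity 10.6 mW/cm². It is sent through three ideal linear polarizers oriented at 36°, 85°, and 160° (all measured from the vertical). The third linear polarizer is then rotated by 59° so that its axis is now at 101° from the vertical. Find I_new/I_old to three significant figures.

Before rotation:
By Malus's law, I₁ = I₀ cos²(36° − 0°) = I₀ cos²(36°) = 0.6545 I₀.
I₂ = I₁ cos²(85° − 36°) = 0.6545 I₀ · cos²(49°) = 0.2817 I₀.
I₃ = I₂ cos²(160° − 85°) = 0.2817 I₀ · cos²(75°) = 0.01887 I₀.
After rotation:
I₁ = I₀ cos²(36° − 0°) = I₀ cos²(36°) = 0.6545 I₀.
I₂ = I₁ cos²(85° − 36°) = 0.6545 I₀ · cos²(49°) = 0.2817 I₀.
I₃ = I₂ cos²(101° − 85°) = 0.2817 I₀ · cos²(16°) = 0.2603 I₀.
Ratio = 0.2603 / 0.01887 = 13.79.

I_new/I_old ≈ 13.8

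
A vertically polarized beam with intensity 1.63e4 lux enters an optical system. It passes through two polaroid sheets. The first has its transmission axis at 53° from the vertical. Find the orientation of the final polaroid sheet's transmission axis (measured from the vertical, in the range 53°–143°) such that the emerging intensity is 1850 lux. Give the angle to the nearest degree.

θ ≈ 109°

I₁ = I₀ cos²(53° − 0°) = I₀ cos²(53°) = 0.3622 I₀.
Target fraction: 1850 / 1.63e4 lux = 0.1135 of I₀.
Need I₂/I₀ = 0.1135, so cos²(θ − 53°) = 0.1135 / 0.3622 = 0.3134.
θ − 53° = arccos(√0.3134) = 56.0°, giving θ ≈ 53 + 56.0 = 109.0°.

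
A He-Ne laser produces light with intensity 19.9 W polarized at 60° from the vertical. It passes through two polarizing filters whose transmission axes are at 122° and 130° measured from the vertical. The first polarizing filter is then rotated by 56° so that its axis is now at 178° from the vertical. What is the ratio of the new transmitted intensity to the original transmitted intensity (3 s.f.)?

Before rotation:
By Malus's law, I₁ = I₀ cos²(122° − 60°) = I₀ cos²(62°) = 0.2204 I₀.
I₂ = I₁ cos²(130° − 122°) = 0.2204 I₀ · cos²(8°) = 0.2161 I₀.
After rotation:
I₁ = I₀ cos²(178° − 60°) = I₀ cos²(62°) = 0.2204 I₀.
I₂ = I₁ cos²(130° − 178°) = 0.2204 I₀ · cos²(48°) = 0.09868 I₀.
Ratio = 0.09868 / 0.2161 = 0.4566.

I_new/I_old ≈ 0.457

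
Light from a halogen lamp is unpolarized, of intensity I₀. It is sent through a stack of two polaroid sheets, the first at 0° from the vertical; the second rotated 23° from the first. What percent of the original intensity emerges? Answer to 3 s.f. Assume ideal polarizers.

≈ 42.4%

Unpolarized light through the first polarizer → I₁ = ½ I₀, now polarized at 0°.
I₂ = I₁ cos²(23°) = 0.5 · 0.8473 I₀ = 0.4237 I₀.
That is 42.37% of the incident intensity.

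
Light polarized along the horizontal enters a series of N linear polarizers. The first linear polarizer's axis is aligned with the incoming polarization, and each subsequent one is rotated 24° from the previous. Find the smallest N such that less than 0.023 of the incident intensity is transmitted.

First polarizer is aligned with the polarization: full transmission.
Each further stage multiplies by cos²(24°) = 0.8346.
After N polarizers: T = 0.8346^(N−1). Require T < 0.023 ⇒ N−1 > ln(0.023)/ln(0.8346) = 20.86, so N−1 ≥ 21 and N = 22.
Check: N=22 gives T = 0.02242 < 0.023; N=21 gives T = 0.02687.

N = 22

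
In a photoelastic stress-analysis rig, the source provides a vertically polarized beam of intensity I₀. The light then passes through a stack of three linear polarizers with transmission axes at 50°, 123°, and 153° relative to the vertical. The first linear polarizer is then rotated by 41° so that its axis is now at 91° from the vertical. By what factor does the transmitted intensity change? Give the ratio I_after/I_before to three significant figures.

Before rotation:
By Malus's law, I₁ = I₀ cos²(50° − 0°) = I₀ cos²(50°) = 0.4132 I₀.
I₂ = I₁ cos²(123° − 50°) = 0.4132 I₀ · cos²(73°) = 0.03532 I₀.
I₃ = I₂ cos²(153° − 123°) = 0.03532 I₀ · cos²(30°) = 0.02649 I₀.
After rotation:
I₁ = I₀ cos²(91° − 0°) = I₀ cos²(89°) = 0.0003046 I₀.
I₂ = I₁ cos²(123° − 91°) = 0.0003046 I₀ · cos²(32°) = 0.0002191 I₀.
I₃ = I₂ cos²(153° − 123°) = 0.0002191 I₀ · cos²(30°) = 0.0001643 I₀.
Ratio = 0.0001643 / 0.02649 = 0.006202.

I_new/I_old ≈ 0.00620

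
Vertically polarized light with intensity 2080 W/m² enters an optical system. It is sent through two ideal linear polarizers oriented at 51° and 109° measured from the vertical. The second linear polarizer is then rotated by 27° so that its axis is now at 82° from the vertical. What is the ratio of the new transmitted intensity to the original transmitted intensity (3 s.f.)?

Before rotation:
I₁ = I₀ cos²(51° − 0°) = I₀ cos²(51°) = 0.396 I₀.
I₂ = I₁ cos²(109° − 51°) = 0.396 I₀ · cos²(58°) = 0.1112 I₀.
After rotation:
I₁ = I₀ cos²(51° − 0°) = I₀ cos²(51°) = 0.396 I₀.
I₂ = I₁ cos²(82° − 51°) = 0.396 I₀ · cos²(31°) = 0.291 I₀.
Ratio = 0.291 / 0.1112 = 2.616.

I_new/I_old ≈ 2.62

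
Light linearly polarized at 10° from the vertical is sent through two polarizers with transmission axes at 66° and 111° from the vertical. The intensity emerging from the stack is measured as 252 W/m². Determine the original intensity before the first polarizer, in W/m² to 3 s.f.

I₁ = I₀ cos²(66° − 10°) = I₀ cos²(56°) = 0.3127 I₀.
I₂ = I₁ cos²(111° − 66°) = 0.3127 I₀ · cos²(45°) = 0.1563 I₀.
So 252 W/m² = 0.1563 I₀, giving I₀ = 252/0.1563 = 1612 W/m².

I₀ ≈ 1610 W/m²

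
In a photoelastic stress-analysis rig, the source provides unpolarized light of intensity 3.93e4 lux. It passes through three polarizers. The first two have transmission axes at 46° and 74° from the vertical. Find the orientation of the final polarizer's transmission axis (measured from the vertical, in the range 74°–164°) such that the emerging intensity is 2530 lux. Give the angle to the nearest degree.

Unpolarized light through the first polarizer → I₁ = ½ I₀, now polarized at 46°.
I₂ = I₁ cos²(74° − 46°) = 0.5 I₀ · cos²(28°) = 0.3898 I₀.
Target fraction: 2530 / 3.93e4 lux = 0.06438 of I₀.
Need I₃/I₀ = 0.06438, so cos²(θ − 74°) = 0.06438 / 0.3898 = 0.1652.
θ − 74° = arccos(√0.1652) = 66.0°, giving θ ≈ 74 + 66.0 = 140.0°.

θ ≈ 140°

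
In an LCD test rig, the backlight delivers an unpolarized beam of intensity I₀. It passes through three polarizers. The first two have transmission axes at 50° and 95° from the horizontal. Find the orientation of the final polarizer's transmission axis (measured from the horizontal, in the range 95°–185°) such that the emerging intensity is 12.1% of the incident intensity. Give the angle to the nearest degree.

θ ≈ 141°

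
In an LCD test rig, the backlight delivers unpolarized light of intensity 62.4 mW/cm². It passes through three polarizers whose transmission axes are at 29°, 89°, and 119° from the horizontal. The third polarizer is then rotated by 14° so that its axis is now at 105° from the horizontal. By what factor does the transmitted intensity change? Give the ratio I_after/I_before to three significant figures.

Before rotation:
Unpolarized light through the first polarizer → I₁ = ½ I₀, now polarized at 29°.
I₂ = I₁ cos²(89° − 29°) = 0.5 I₀ · cos²(60°) = 0.125 I₀.
I₃ = I₂ cos²(119° − 89°) = 0.125 I₀ · cos²(30°) = 0.09375 I₀.
After rotation:
Unpolarized light through the first polarizer → I₁ = ½ I₀, now polarized at 29°.
I₂ = I₁ cos²(89° − 29°) = 0.5 I₀ · cos²(60°) = 0.125 I₀.
I₃ = I₂ cos²(105° − 89°) = 0.125 I₀ · cos²(16°) = 0.1155 I₀.
Ratio = 0.1155 / 0.09375 = 1.232.

I_new/I_old ≈ 1.23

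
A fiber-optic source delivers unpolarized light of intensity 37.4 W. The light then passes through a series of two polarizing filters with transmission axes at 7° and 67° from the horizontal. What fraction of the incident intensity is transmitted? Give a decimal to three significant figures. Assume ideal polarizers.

Unpolarized light through the first polarizer → I₁ = 37.4 W/2 = 18.7 W, polarized at 7°.
I₂ = I₁ · cos²(60°) = 18.7 · 0.25 = 4.675 W.
Transmitted fraction = 0.125.

I/I₀ ≈ 0.125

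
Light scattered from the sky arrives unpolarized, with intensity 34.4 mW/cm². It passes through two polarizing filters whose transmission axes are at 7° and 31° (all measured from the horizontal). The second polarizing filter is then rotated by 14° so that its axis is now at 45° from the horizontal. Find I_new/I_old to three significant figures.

Before rotation:
Unpolarized light through the first polarizer → I₁ = ½ I₀, now polarized at 7°.
I₂ = I₁ cos²(31° − 7°) = 0.5 I₀ · cos²(24°) = 0.4173 I₀.
After rotation:
Unpolarized light through the first polarizer → I₁ = ½ I₀, now polarized at 7°.
I₂ = I₁ cos²(45° − 7°) = 0.5 I₀ · cos²(38°) = 0.3105 I₀.
Ratio = 0.3105 / 0.4173 = 0.7441.

I_new/I_old ≈ 0.744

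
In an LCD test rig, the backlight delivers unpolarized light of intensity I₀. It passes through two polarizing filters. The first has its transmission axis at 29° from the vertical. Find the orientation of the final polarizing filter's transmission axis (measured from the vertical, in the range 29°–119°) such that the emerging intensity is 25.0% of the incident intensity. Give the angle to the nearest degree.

Unpolarized light through the first polarizer → I₁ = ½ I₀, now polarized at 29°.
Need I₂/I₀ = 0.25, so cos²(θ − 29°) = 0.25 / 0.5 = 0.5.
θ − 29° = arccos(√0.5) = 45.0°, giving θ ≈ 29 + 45.0 = 74.0°.

θ ≈ 74°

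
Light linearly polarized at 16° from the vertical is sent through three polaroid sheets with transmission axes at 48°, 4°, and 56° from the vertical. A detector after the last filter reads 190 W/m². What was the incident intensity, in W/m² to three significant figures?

I₀ ≈ 1350 W/m²

I₁ = I₀ cos²(48° − 16°) = I₀ cos²(32°) = 0.7192 I₀.
I₂ = I₁ cos²(4° − 48°) = 0.7192 I₀ · cos²(44°) = 0.3721 I₀.
I₃ = I₂ cos²(56° − 4°) = 0.3721 I₀ · cos²(52°) = 0.1411 I₀.
So 190 W/m² = 0.1411 I₀, giving I₀ = 190/0.1411 = 1347 W/m².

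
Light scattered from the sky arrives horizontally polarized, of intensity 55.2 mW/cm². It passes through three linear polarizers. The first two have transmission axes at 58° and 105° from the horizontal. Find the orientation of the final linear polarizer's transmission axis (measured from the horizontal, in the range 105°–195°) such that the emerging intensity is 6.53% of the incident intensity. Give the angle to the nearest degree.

I₁ = I₀ cos²(58° − 0°) = I₀ cos²(58°) = 0.2808 I₀.
I₂ = I₁ cos²(105° − 58°) = 0.2808 I₀ · cos²(47°) = 0.1306 I₀.
Need I₃/I₀ = 0.0653, so cos²(θ − 105°) = 0.0653 / 0.1306 = 0.5.
θ − 105° = arccos(√0.5) = 45.0°, giving θ ≈ 105 + 45.0 = 150.0°.

θ ≈ 150°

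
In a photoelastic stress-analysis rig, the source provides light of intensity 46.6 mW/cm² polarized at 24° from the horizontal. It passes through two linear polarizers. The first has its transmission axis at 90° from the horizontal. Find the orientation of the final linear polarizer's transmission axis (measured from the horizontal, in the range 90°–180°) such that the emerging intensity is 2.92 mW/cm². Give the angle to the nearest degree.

I₁ = I₀ cos²(90° − 24°) = I₀ cos²(66°) = 0.1654 I₀.
Target fraction: 2.92 / 46.6 mW/cm² = 0.06266 of I₀.
Need I₂/I₀ = 0.06266, so cos²(θ − 90°) = 0.06266 / 0.1654 = 0.3788.
θ − 90° = arccos(√0.3788) = 52.0°, giving θ ≈ 90 + 52.0 = 142.0°.

θ ≈ 142°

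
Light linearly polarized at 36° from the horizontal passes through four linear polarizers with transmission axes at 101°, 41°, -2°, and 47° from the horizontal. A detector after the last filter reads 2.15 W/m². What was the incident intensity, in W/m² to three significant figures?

By Malus's law, I₁ = I₀ cos²(101° − 36°) = I₀ cos²(65°) = 0.1786 I₀.
I₂ = I₁ cos²(41° − 101°) = 0.1786 I₀ · cos²(60°) = 0.04465 I₀.
I₃ = I₂ cos²(-2° − 41°) = 0.04465 I₀ · cos²(43°) = 0.02388 I₀.
I₄ = I₃ cos²(47° + 2°) = 0.02388 I₀ · cos²(49°) = 0.01028 I₀.
So 2.15 W/m² = 0.01028 I₀, giving I₀ = 2.15/0.01028 = 209.2 W/m².

I₀ ≈ 209 W/m²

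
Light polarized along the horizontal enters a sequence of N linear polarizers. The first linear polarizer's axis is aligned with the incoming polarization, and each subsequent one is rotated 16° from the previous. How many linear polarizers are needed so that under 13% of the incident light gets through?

N = 27

First polarizer is aligned with the polarization: full transmission.
Each further stage multiplies by cos²(16°) = 0.924.
After N polarizers: T = 0.924^(N−1). Require T < 0.13 ⇒ N−1 > ln(0.13)/ln(0.924) = 25.82, so N−1 ≥ 26 and N = 27.
Check: N=27 gives T = 0.1282 < 0.13; N=26 gives T = 0.1387.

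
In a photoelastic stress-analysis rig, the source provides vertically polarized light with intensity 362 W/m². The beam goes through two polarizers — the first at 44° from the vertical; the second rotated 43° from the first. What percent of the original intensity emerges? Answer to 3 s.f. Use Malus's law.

By Malus's law, I₁ = 362 W/m² · cos²(44°) = 187.3 W/m².
I₂ = I₁ · cos²(43°) = 187.3 · 0.5349 = 100.2 W/m².
That is 27.68% of the incident intensity.

≈ 27.7%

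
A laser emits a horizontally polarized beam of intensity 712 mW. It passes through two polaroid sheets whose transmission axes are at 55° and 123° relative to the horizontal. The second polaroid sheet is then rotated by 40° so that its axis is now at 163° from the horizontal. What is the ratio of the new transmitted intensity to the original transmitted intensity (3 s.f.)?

I_new/I_old ≈ 0.680

Before rotation:
By Malus's law, I₁ = I₀ cos²(55° − 0°) = I₀ cos²(55°) = 0.329 I₀.
I₂ = I₁ cos²(123° − 55°) = 0.329 I₀ · cos²(68°) = 0.04617 I₀.
After rotation:
I₁ = I₀ cos²(55° − 0°) = I₀ cos²(55°) = 0.329 I₀.
Angle between axes 1 and 2: 72°. I₂ = 0.329 I₀ · cos²(72°) = 0.03142 I₀.
Ratio = 0.03142 / 0.04617 = 0.6805.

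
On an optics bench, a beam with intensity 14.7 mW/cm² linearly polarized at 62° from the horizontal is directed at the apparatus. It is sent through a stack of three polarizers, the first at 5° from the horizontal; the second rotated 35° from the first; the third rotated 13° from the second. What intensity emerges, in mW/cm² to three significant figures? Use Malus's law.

I ≈ 2.78 mW/cm²

By Malus's law, I₁ = 14.7 mW/cm² · cos²(57°) = 4.36 mW/cm².
I₂ = I₁ · cos²(35°) = 4.36 · 0.671 = 2.926 mW/cm².
I₃ = I₂ · cos²(13°) = 2.926 · 0.9494 = 2.778 mW/cm².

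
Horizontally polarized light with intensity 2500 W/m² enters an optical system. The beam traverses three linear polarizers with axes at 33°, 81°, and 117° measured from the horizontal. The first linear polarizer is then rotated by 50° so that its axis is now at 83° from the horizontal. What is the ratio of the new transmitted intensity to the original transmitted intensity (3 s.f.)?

Before rotation:
I₁ = I₀ cos²(33° − 0°) = I₀ cos²(33°) = 0.7034 I₀.
I₂ = I₁ cos²(81° − 33°) = 0.7034 I₀ · cos²(48°) = 0.3149 I₀.
I₃ = I₂ cos²(117° − 81°) = 0.3149 I₀ · cos²(36°) = 0.2061 I₀.
After rotation:
I₁ = I₀ cos²(83° − 0°) = I₀ cos²(83°) = 0.01485 I₀.
I₂ = I₁ cos²(81° − 83°) = 0.01485 I₀ · cos²(2°) = 0.01483 I₀.
I₃ = I₂ cos²(117° − 81°) = 0.01483 I₀ · cos²(36°) = 0.009709 I₀.
Ratio = 0.009709 / 0.2061 = 0.0471.

I_new/I_old ≈ 0.0471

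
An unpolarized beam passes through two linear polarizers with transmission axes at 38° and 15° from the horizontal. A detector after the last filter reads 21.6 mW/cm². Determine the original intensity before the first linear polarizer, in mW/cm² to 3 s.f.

I₀ ≈ 51.0 mW/cm²

Unpolarized light through the first polarizer → I₁ = ½ I₀, now polarized at 38°.
I₂ = I₁ cos²(15° − 38°) = 0.5 I₀ · cos²(23°) = 0.4237 I₀.
So 21.6 mW/cm² = 0.4237 I₀, giving I₀ = 21.6/0.4237 = 50.98 mW/cm².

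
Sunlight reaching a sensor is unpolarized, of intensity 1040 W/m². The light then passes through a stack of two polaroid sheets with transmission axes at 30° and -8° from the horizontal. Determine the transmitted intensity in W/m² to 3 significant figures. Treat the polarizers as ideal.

Unpolarized light through the first polarizer → I₁ = 1040 W/m²/2 = 520 W/m², polarized at 30°.
I₂ = I₁ · cos²(38°) = 520 · 0.621 = 322.9 W/m².

I ≈ 323 W/m²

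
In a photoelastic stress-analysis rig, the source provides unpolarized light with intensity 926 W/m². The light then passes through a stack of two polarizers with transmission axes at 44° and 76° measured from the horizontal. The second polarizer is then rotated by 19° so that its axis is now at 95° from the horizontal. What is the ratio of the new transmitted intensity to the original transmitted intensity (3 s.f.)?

I_new/I_old ≈ 0.551

Before rotation:
Unpolarized light through the first polarizer → I₁ = ½ I₀, now polarized at 44°.
I₂ = I₁ cos²(76° − 44°) = 0.5 I₀ · cos²(32°) = 0.3596 I₀.
After rotation:
Unpolarized light through the first polarizer → I₁ = ½ I₀, now polarized at 44°.
I₂ = I₁ cos²(95° − 44°) = 0.5 I₀ · cos²(51°) = 0.198 I₀.
Ratio = 0.198 / 0.3596 = 0.5507.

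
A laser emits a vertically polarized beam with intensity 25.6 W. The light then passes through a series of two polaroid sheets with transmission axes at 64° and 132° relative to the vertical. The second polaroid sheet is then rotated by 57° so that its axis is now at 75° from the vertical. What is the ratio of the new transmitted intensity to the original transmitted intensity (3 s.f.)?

Before rotation:
I₁ = I₀ cos²(64° − 0°) = I₀ cos²(64°) = 0.1922 I₀.
I₂ = I₁ cos²(132° − 64°) = 0.1922 I₀ · cos²(68°) = 0.02697 I₀.
After rotation:
I₁ = I₀ cos²(64° − 0°) = I₀ cos²(64°) = 0.1922 I₀.
I₂ = I₁ cos²(75° − 64°) = 0.1922 I₀ · cos²(11°) = 0.1852 I₀.
Ratio = 0.1852 / 0.02697 = 6.867.

I_new/I_old ≈ 6.87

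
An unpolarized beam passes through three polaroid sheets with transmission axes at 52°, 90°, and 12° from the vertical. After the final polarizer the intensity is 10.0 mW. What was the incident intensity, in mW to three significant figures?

I₀ ≈ 745 mW

Unpolarized light through the first polarizer → I₁ = ½ I₀, now polarized at 52°.
I₂ = I₁ cos²(90° − 52°) = 0.5 I₀ · cos²(38°) = 0.3105 I₀.
I₃ = I₂ cos²(12° − 90°) = 0.3105 I₀ · cos²(78°) = 0.01342 I₀.
So 10.0 mW = 0.01342 I₀, giving I₀ = 10.0/0.01342 = 745.1 mW.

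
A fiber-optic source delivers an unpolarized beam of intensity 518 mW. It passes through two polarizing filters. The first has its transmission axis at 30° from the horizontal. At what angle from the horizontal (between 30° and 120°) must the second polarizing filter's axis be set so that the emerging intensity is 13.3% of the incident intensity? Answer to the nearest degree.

Unpolarized light through the first polarizer → I₁ = ½ I₀, now polarized at 30°.
Need I₂/I₀ = 0.133, so cos²(θ − 30°) = 0.133 / 0.5 = 0.266.
θ − 30° = arccos(√0.266) = 59.0°, giving θ ≈ 30 + 59.0 = 89.0°.

θ ≈ 89°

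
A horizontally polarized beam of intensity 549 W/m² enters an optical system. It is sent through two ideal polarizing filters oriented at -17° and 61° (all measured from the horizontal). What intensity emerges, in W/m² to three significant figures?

I ≈ 21.7 W/m²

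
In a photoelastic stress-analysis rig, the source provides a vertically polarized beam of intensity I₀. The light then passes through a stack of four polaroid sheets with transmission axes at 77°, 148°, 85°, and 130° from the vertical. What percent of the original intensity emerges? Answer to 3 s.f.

I₁ = I₀ cos²(77° − 0°) = I₀ cos²(77°) = 0.0506 I₀.
I₂ = I₁ cos²(148° − 77°) = 0.0506 I₀ · cos²(71°) = 0.005364 I₀.
I₃ = I₂ cos²(85° − 148°) = 0.005364 I₀ · cos²(63°) = 0.001105 I₀.
I₄ = I₃ cos²(130° − 85°) = 0.001105 I₀ · cos²(45°) = 0.0005527 I₀.
That is 0.05527% of the incident intensity.

≈ 0.0553%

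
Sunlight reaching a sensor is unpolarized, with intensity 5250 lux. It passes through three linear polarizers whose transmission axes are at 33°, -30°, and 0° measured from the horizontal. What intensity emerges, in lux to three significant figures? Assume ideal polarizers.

I ≈ 406 lux

Unpolarized light through the first polarizer → I₁ = 5250 lux/2 = 2625 lux, polarized at 33°.
I₂ = I₁ · cos²(63°) = 2625 · 0.2061 = 541 lux.
I₃ = I₂ · cos²(30°) = 541 · 0.75 = 405.8 lux.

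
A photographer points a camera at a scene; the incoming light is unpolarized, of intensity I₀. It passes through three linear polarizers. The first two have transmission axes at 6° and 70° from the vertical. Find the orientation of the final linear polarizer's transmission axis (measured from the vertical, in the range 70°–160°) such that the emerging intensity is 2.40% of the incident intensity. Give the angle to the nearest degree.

Unpolarized light through the first polarizer → I₁ = ½ I₀, now polarized at 6°.
I₂ = I₁ cos²(70° − 6°) = 0.5 I₀ · cos²(64°) = 0.09608 I₀.
Need I₃/I₀ = 0.024, so cos²(θ − 70°) = 0.024 / 0.09608 = 0.2498.
θ − 70° = arccos(√0.2498) = 60.0°, giving θ ≈ 70 + 60.0 = 130.0°.

θ ≈ 130°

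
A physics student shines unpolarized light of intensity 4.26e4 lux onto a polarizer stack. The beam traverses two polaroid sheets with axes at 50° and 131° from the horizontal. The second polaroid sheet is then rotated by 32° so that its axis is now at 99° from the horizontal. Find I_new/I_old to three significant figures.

I_new/I_old ≈ 17.6

Before rotation:
Unpolarized light through the first polarizer → I₁ = ½ I₀, now polarized at 50°.
I₂ = I₁ cos²(131° − 50°) = 0.5 I₀ · cos²(81°) = 0.01224 I₀.
After rotation:
Unpolarized light through the first polarizer → I₁ = ½ I₀, now polarized at 50°.
I₂ = I₁ cos²(99° − 50°) = 0.5 I₀ · cos²(49°) = 0.2152 I₀.
Ratio = 0.2152 / 0.01224 = 17.59.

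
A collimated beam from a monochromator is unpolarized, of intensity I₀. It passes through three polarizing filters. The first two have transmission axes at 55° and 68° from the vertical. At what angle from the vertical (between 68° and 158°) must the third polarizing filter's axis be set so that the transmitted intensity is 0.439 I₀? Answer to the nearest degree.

Unpolarized light through the first polarizer → I₁ = ½ I₀, now polarized at 55°.
I₂ = I₁ cos²(68° − 55°) = 0.5 I₀ · cos²(13°) = 0.4747 I₀.
Need I₃/I₀ = 0.439, so cos²(θ − 68°) = 0.439 / 0.4747 = 0.9248.
θ − 68° = arccos(√0.9248) = 15.9°, giving θ ≈ 68 + 15.9 = 83.9°.

θ ≈ 84°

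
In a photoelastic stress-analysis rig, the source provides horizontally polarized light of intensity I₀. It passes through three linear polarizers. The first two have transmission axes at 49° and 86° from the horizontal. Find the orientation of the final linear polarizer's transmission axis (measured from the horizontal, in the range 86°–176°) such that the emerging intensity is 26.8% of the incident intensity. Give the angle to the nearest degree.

By Malus's law, I₁ = I₀ cos²(49° − 0°) = I₀ cos²(49°) = 0.4304 I₀.
I₂ = I₁ cos²(86° − 49°) = 0.4304 I₀ · cos²(37°) = 0.2745 I₀.
Need I₃/I₀ = 0.268, so cos²(θ − 86°) = 0.268 / 0.2745 = 0.9762.
θ − 86° = arccos(√0.9762) = 8.9°, giving θ ≈ 86 + 8.9 = 94.9°.

θ ≈ 95°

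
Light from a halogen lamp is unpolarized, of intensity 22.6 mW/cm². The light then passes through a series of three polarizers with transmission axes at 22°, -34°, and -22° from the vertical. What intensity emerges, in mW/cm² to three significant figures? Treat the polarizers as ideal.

I ≈ 3.38 mW/cm²

Unpolarized light through the first polarizer → I₁ = 22.6 mW/cm²/2 = 11.3 mW/cm², polarized at 22°.
I₂ = I₁ · cos²(56°) = 11.3 · 0.3127 = 3.533 mW/cm².
I₃ = I₂ · cos²(12°) = 3.533 · 0.9568 = 3.381 mW/cm².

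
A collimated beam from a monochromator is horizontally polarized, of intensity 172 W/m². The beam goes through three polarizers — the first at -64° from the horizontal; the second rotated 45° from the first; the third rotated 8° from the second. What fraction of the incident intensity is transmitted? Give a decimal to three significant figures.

I/I₀ ≈ 0.0942

I₁ = 172 W/m² · cos²(64°) = 33.05 W/m².
I₂ = I₁ · cos²(45°) = 33.05 · 0.5 = 16.53 W/m².
I₃ = I₂ · cos²(8°) = 16.53 · 0.9806 = 16.21 W/m².
Transmitted fraction = 0.09422.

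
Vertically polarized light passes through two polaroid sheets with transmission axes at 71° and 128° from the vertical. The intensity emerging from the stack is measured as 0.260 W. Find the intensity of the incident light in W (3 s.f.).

By Malus's law, I₁ = I₀ cos²(71° − 0°) = I₀ cos²(71°) = 0.106 I₀.
I₂ = I₁ cos²(128° − 71°) = 0.106 I₀ · cos²(57°) = 0.03144 I₀.
So 0.260 W = 0.03144 I₀, giving I₀ = 0.260/0.03144 = 8.269 W.

I₀ ≈ 8.27 W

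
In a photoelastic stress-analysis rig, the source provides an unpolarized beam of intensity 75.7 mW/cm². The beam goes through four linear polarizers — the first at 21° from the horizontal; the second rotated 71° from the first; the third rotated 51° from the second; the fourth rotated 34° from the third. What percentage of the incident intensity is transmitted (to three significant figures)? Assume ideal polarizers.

≈ 1.44%

Unpolarized light through the first polarizer → I₁ = 75.7 mW/cm²/2 = 37.85 mW/cm², polarized at 21°.
I₂ = I₁ · cos²(71°) = 37.85 · 0.106 = 4.012 mW/cm².
I₃ = I₂ · cos²(51°) = 4.012 · 0.396 = 1.589 mW/cm².
I₄ = I₃ · cos²(34°) = 1.589 · 0.6873 = 1.092 mW/cm².
That is 1.443% of the incident intensity.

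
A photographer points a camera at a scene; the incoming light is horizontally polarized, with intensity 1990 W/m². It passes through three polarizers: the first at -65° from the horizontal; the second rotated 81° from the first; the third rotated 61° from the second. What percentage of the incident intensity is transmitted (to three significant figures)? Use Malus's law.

≈ 0.103%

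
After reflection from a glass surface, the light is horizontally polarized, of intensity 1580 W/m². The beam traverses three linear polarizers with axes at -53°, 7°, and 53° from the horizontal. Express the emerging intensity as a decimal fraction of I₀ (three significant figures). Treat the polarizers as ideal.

I/I₀ ≈ 0.0437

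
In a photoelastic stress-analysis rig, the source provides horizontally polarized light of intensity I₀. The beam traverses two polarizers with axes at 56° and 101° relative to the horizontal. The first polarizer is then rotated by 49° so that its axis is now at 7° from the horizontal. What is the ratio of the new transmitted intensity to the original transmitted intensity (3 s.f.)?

I_new/I_old ≈ 0.0307

Before rotation:
By Malus's law, I₁ = I₀ cos²(56° − 0°) = I₀ cos²(56°) = 0.3127 I₀.
I₂ = I₁ cos²(101° − 56°) = 0.3127 I₀ · cos²(45°) = 0.1563 I₀.
After rotation:
I₁ = I₀ cos²(7° − 0°) = I₀ cos²(7°) = 0.9851 I₀.
Angle between axes 1 and 2: 86°. I₂ = 0.9851 I₀ · cos²(86°) = 0.004794 I₀.
Ratio = 0.004794 / 0.1563 = 0.03066.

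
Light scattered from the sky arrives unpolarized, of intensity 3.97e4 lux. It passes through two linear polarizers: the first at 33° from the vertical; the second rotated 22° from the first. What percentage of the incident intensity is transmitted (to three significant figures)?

≈ 43.0%

Unpolarized light through the first polarizer → I₁ = 3.97e4 lux/2 = 1.985e+04 lux, polarized at 33°.
I₂ = I₁ · cos²(22°) = 1.985e+04 · 0.8597 = 1.706e+04 lux.
That is 42.98% of the incident intensity.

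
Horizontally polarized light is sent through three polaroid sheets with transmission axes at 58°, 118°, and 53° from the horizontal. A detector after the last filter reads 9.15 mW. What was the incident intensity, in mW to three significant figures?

I₀ ≈ 730 mW

I₁ = I₀ cos²(58° − 0°) = I₀ cos²(58°) = 0.2808 I₀.
I₂ = I₁ cos²(118° − 58°) = 0.2808 I₀ · cos²(60°) = 0.0702 I₀.
I₃ = I₂ cos²(53° − 118°) = 0.0702 I₀ · cos²(65°) = 0.01254 I₀.
So 9.15 mW = 0.01254 I₀, giving I₀ = 9.15/0.01254 = 729.7 mW.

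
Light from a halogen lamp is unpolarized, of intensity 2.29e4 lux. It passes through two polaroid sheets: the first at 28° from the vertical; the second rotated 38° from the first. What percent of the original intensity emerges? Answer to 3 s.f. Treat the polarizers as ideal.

Unpolarized light through the first polarizer → I₁ = 2.29e4 lux/2 = 1.145e+04 lux, polarized at 28°.
I₂ = I₁ · cos²(38°) = 1.145e+04 · 0.621 = 7110 lux.
That is 31.05% of the incident intensity.

≈ 31.0%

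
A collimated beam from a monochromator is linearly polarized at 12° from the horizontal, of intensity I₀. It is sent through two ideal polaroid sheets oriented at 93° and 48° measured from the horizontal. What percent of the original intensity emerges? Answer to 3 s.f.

≈ 1.22%

By Malus's law, I₁ = I₀ cos²(93° − 12°) = I₀ cos²(81°) = 0.02447 I₀.
I₂ = I₁ cos²(48° − 93°) = 0.02447 I₀ · cos²(45°) = 0.01224 I₀.
That is 1.224% of the incident intensity.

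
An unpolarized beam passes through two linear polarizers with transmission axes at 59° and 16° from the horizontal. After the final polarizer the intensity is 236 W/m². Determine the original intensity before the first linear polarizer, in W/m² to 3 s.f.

Unpolarized light through the first polarizer → I₁ = ½ I₀, now polarized at 59°.
I₂ = I₁ cos²(16° − 59°) = 0.5 I₀ · cos²(43°) = 0.2674 I₀.
So 236 W/m² = 0.2674 I₀, giving I₀ = 236/0.2674 = 882.4 W/m².

I₀ ≈ 882 W/m²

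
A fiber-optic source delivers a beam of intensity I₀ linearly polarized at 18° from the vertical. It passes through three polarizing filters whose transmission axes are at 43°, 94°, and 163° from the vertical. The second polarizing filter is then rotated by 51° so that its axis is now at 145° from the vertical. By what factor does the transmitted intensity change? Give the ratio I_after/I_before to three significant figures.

I_new/I_old ≈ 0.769

Before rotation:
By Malus's law, I₁ = I₀ cos²(43° − 18°) = I₀ cos²(25°) = 0.8214 I₀.
I₂ = I₁ cos²(94° − 43°) = 0.8214 I₀ · cos²(51°) = 0.3253 I₀.
I₃ = I₂ cos²(163° − 94°) = 0.3253 I₀ · cos²(69°) = 0.04178 I₀.
After rotation:
I₁ = I₀ cos²(43° − 18°) = I₀ cos²(25°) = 0.8214 I₀.
Angle between axes 1 and 2: 78°. I₂ = 0.8214 I₀ · cos²(78°) = 0.03551 I₀.
I₃ = I₂ cos²(163° − 145°) = 0.03551 I₀ · cos²(18°) = 0.03212 I₀.
Ratio = 0.03212 / 0.04178 = 0.7687.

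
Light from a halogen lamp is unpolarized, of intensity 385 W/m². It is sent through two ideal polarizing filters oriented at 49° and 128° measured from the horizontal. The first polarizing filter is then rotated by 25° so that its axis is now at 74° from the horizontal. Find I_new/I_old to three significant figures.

Before rotation:
Unpolarized light through the first polarizer → I₁ = ½ I₀, now polarized at 49°.
I₂ = I₁ cos²(128° − 49°) = 0.5 I₀ · cos²(79°) = 0.0182 I₀.
After rotation:
Unpolarized light through the first polarizer → I₁ = ½ I₀, now polarized at 74°.
I₂ = I₁ cos²(128° − 74°) = 0.5 I₀ · cos²(54°) = 0.1727 I₀.
Ratio = 0.1727 / 0.0182 = 9.489.

I_new/I_old ≈ 9.49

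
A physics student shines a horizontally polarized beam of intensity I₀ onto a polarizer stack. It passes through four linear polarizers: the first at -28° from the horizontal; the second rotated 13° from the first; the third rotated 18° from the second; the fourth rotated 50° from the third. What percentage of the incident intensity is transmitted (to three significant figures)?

By Malus's law, I₁ = I₀ cos²(-28° − 0°) = I₀ cos²(28°) = 0.7796 I₀.
I₂ = I₁ cos²(13°) = 0.7796 · 0.9494 I₀ = 0.7401 I₀.
I₃ = I₂ cos²(18°) = 0.7401 · 0.9045 I₀ = 0.6695 I₀.
I₄ = I₃ cos²(50°) = 0.6695 · 0.4132 I₀ = 0.2766 I₀.
That is 27.66% of the incident intensity.

≈ 27.7%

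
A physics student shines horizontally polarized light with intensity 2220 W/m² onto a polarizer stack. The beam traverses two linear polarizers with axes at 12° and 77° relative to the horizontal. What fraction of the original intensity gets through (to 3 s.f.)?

I/I₀ ≈ 0.171

I₁ = 2220 W/m² · cos²(12°) = 2124 W/m².
I₂ = I₁ · cos²(65°) = 2124 · 0.1786 = 379.4 W/m².
Transmitted fraction = 0.1709.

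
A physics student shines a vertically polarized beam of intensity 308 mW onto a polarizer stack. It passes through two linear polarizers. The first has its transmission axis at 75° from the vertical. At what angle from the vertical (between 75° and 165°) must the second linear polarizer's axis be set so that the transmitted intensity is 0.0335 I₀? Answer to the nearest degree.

θ ≈ 120°

I₁ = I₀ cos²(75° − 0°) = I₀ cos²(75°) = 0.06699 I₀.
Need I₂/I₀ = 0.0335, so cos²(θ − 75°) = 0.0335 / 0.06699 = 0.5001.
θ − 75° = arccos(√0.5001) = 45.0°, giving θ ≈ 75 + 45.0 = 120.0°.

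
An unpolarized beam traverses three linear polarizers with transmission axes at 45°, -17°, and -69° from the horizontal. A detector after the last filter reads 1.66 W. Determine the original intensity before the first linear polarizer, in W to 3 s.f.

I₀ ≈ 39.7 W

Unpolarized light through the first polarizer → I₁ = ½ I₀, now polarized at 45°.
I₂ = I₁ cos²(-17° − 45°) = 0.5 I₀ · cos²(62°) = 0.1102 I₀.
I₃ = I₂ cos²(-69° + 17°) = 0.1102 I₀ · cos²(52°) = 0.04177 I₀.
So 1.66 W = 0.04177 I₀, giving I₀ = 1.66/0.04177 = 39.74 W.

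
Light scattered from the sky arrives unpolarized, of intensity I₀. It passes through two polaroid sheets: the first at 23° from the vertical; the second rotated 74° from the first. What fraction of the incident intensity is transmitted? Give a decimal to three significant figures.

≈ 0.0380 I₀

Unpolarized light through the first polarizer → I₁ = ½ I₀, now polarized at 23°.
I₂ = I₁ cos²(74°) = 0.5 · 0.07598 I₀ = 0.03799 I₀.
Transmitted fraction = 0.03799.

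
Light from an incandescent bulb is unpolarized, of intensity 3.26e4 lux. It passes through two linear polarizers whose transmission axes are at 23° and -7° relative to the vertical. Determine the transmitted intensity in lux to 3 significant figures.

Unpolarized light through the first polarizer → I₁ = 3.26e4 lux/2 = 1.63e+04 lux, polarized at 23°.
I₂ = I₁ · cos²(30°) = 1.63e+04 · 0.75 = 1.223e+04 lux.

I ≈ 1.22e4 lux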